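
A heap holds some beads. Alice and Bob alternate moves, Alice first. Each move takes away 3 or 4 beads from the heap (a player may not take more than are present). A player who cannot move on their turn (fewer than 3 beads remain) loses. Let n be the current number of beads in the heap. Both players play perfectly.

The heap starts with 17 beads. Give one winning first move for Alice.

Label each position W (a win for the player to move) or L (a loss). A position with no legal move is L; any other position is W exactly when some move reaches an L, and L when every move reaches a W.
n=0: no move → L
n=1: no move → L
n=2: no move → L
n=3: W (go to 0, an L position)
n=4: W (go to 1, an L position)
n=5: W (go to 2, an L position)
n=6: W (go to 2, an L position)
n=7: L (options 4(W), 3(W) are all W)
n=8: L (options 5(W), 4(W) are all W)
n=9: L (options 6(W), 5(W) are all W)
n=10: W (go to 7, an L position)
n=11: W (go to 8, an L position)
n=12: W (go to 9, an L position)
n=13: W (go to 9, an L position)
n=14: L (options 11(W), 10(W) are all W)
n=15: L (options 12(W), 11(W) are all W)
n=16: L (options 13(W), 12(W) are all W)
n=17: W (go to 14, an L position)
From 17, the L positions reachable in one move are: 14.

Remove 3, leaving 14.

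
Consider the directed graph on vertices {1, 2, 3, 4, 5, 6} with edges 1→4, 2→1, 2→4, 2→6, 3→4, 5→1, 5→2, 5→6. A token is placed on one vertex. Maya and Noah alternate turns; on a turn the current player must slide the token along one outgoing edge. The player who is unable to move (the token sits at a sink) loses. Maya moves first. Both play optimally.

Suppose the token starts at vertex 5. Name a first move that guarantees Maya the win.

Build the W/L table. Terminal = L. A non-terminal position is W if it has a move to some L; otherwise it is L.
Every edge goes from a vertex to one that appears earlier in the order 4, 6, 1, 2, 5, 3, so processing vertices in that order labels each vertex after all of its successors.
4: no outgoing edge → L
6: no outgoing edge → L
1: W (go to 4, an L position)
2: W (go to 6, an L position)
5: W (go to 6, an L position)
3: W (go to 4, an L position)
From 5, the L positions reachable in one move are: 6.

Move to 6.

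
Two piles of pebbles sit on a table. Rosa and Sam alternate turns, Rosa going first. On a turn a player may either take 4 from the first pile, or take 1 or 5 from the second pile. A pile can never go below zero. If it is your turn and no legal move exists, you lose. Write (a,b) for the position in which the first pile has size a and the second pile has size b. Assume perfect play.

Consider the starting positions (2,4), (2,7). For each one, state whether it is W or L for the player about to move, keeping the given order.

Positions with no move are L. A position that does have a move is losing for the player to move precisely when every available move leads to a winning position for the opponent. Fill in the labels:
No move ever increases a pile, so every position that can arise here has a ≤ 2 and b ≤ 7; it is enough to label the cells with 0 ≤ a ≤ 2 and 0 ≤ b ≤ 7.
Every move lowers a or b (never raises either), so fill the grid row by row in increasing a, and left to right within a row: each cell's successors are then already labelled.
      b=0  b=1  b=2  b=3  b=4  b=5  b=6  b=7
a=0:    L    W    L    W    L    W    L    W
a=1:    L    W    L    W    L    W    L    W
a=2:    L    W    L    W    L    W    L    W
Cells with no legal move (terminal, hence L): (0,0), (1,0), (2,0).
The remaining L cells, each justified by listing all of its moves:
(0,2): only reaches (0,1)(W), which is W → L
(0,4): only reaches (0,3)(W), which is W → L
(0,6): only reaches (0,5)(W), (0,1)(W), all W → L
(1,2): only reaches (1,1)(W), which is W → L
(1,4): only reaches (1,3)(W), which is W → L
(1,6): only reaches (1,5)(W), (1,1)(W), all W → L
(2,2): only reaches (2,1)(W), which is W → L
(2,4): only reaches (2,3)(W), which is W → L
(2,6): only reaches (2,5)(W), (2,1)(W), all W → L
Every other cell has at least one move into one of the L cells above, so it is W.
(2,4): one of the L cells justified above, so L
(2,7): the move to (2,6) reaches an L cell, so W

(2,4): L, (2,7): W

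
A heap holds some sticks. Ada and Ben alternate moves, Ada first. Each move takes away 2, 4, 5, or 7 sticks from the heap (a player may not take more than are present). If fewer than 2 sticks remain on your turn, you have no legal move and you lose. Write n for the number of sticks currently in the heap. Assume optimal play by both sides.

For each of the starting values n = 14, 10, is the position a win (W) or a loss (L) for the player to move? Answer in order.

14: W, 10: L

Build the W/L table. Terminal = L. A non-terminal position is W if it has a move to some L; otherwise it is L.
n=0: no move → L
n=1: no move → L
n=2: W (go to 0, an L position)
n=3: W (go to 1, an L position)
n=4: W (go to 0, an L position)
n=5: W (go to 1, an L position)
n=6: W (go to 1, an L position)
n=7: W (go to 0, an L position)
n=8: W (go to 1, an L position)
n=9: L (options 7(W), 5(W), 4(W), 2(W) are all W)
n=10: L (options 8(W), 6(W), 5(W), 3(W) are all W)
n=11: W (go to 9, an L position)
n=12: W (go to 10, an L position)
n=13: W (go to 9, an L position)
n=14: W (go to 10, an L position)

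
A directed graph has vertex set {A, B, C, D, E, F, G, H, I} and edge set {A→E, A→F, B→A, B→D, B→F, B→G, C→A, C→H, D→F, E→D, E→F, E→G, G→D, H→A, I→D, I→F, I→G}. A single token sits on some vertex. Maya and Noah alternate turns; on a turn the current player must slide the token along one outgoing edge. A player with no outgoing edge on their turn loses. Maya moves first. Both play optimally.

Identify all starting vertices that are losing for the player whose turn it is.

Work bottom-up. With no move the player to move loses. Otherwise the position is W if at least one move leads to an L position for the opponent, and L if every move leads to a W.
Every edge goes from a vertex to one that appears earlier in the order F, D, G, I, E, A, H, C, B, so processing vertices in that order labels each vertex after all of its successors.
F: no outgoing edge → L
D: →F(L), so W
G: →D(W) only, which is W, so L
I: →G(L), so W
E: →G(L), so W
A: →F(L), so W
H: →A(W) only, which is W, so L
C: →H(L), so W
B: →G(L), so W
Reading off the rows marked L gives the requested list; there are 3 such vertices.

F, G, H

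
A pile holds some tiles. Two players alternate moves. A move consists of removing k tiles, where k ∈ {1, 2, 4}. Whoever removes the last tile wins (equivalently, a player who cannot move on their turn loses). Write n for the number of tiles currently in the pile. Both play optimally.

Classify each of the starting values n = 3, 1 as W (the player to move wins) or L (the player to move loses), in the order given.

Compute win/loss labels from the base case upward. A position with no move is L. Any other position is W if it can reach an L in one move, else L.
n=0: no move → L
n=1: reaches L-position 0 → W
n=2: reaches L-position 0 → W
n=3: only reaches 2(W), 1(W), all W → L

3: L, 1: W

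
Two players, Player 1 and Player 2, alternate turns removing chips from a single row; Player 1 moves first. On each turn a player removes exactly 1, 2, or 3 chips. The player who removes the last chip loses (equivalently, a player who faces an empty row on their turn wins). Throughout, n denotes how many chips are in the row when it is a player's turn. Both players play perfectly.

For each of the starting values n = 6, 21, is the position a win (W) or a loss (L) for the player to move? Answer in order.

Compute win/loss labels from the base case upward. A position with no move is W. Any other position is W if it can reach an L in one move, else L.
n=0: no move; the opponent has just taken the last chip and therefore loses → W
n=1: →0(W) only, which is W, so L
n=2: →1(L), so W
n=3: →1(L), so W
n=4: →1(L), so W
n=5: →4(W), 3(W), 2(W) — all W, so L
n=6: →5(L), so W
n=7: →5(L), so W
n=8: →5(L), so W
n=9: →8(W), 7(W), 6(W) — all W, so L
n=10: →9(L), so W
n=11: →9(L), so W
n=12: →9(L), so W
n=13: →12(W), 11(W), 10(W) — all W, so L
n=14: →13(L), so W
n=15: →13(L), so W
n=16: →13(L), so W
n=17: →16(W), 15(W), 14(W) — all W, so L
n=18: →17(L), so W
n=19: →17(L), so W
n=20: →17(L), so W
n=21: →20(W), 19(W), 18(W) — all W, so L

6: W, 21: L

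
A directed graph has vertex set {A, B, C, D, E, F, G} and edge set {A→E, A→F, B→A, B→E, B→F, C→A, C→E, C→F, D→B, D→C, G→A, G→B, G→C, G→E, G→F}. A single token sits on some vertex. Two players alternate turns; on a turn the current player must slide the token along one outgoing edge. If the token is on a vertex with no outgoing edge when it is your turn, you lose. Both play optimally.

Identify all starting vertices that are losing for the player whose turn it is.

D, E, F

Work bottom-up. With no move the player to move loses. Otherwise the position is W if at least one move leads to an L position for the opponent, and L if every move leads to a W.
Every edge goes from a vertex to one that appears earlier in the order F, E, A, C, B, D, G, so processing vertices in that order labels each vertex after all of its successors.
F: no outgoing edge → L
E: no outgoing edge → L
A: can move to E, which is L ⇒ W
C: can move to E, which is L ⇒ W
B: can move to E, which is L ⇒ W
D: moves to B(W), C(W); every one is W ⇒ L
G: can move to E, which is L ⇒ W
Reading off the rows marked L gives the requested list; there are 3 such vertices.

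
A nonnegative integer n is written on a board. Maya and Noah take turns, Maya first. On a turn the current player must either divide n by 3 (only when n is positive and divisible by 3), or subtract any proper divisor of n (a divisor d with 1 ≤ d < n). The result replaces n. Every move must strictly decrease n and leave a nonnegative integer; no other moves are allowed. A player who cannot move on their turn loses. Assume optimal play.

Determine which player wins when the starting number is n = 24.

Compute win/loss labels from the base case upward. A position with no move is L. Any other position is W if it can reach an L in one move, else L.
n=0: no move → L
n=1: no move → L
n=2: reaches L-position 1 → W
n=3: reaches L-position 1 → W
n=4: only reaches 2(W), 3(W), all W → L
n=5: reaches L-position 4 → W
n=6: reaches L-position 4 → W
n=7: only reaches 6(W), which is W → L
n=8: reaches L-position 4 → W
n=9: only reaches 3(W), 6(W), 8(W), all W → L
n=10: reaches L-position 9 → W
n=11: only reaches 10(W), which is W → L
n=12: reaches L-position 4 → W
n=13: only reaches 12(W), which is W → L
n=14: reaches L-position 7 → W
n=15: only reaches 5(W), 10(W), 12(W), 14(W), all W → L
n=16: reaches L-position 15 → W
n=17: only reaches 16(W), which is W → L
n=18: reaches L-position 9 → W
n=19: only reaches 18(W), which is W → L
n=20: reaches L-position 15 → W
n=21: reaches L-position 7 → W
n=22: reaches L-position 11 → W
n=23: only reaches 22(W), which is W → L
n=24: reaches L-position 23 → W
From 24 Maya can move to 23, reaching an L position.

Maya wins.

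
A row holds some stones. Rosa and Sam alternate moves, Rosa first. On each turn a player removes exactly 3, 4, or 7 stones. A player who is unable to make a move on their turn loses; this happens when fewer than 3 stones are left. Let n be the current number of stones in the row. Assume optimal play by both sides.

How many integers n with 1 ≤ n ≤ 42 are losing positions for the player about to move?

Positions with no move are L. A position that does have a move is losing for the player to move precisely when every available move leads to a winning position for the opponent. Fill in the labels:
n=0: no move → L
n=1: no move → L
n=2: no move → L
n=3: →0(L), so W
n=4: →1(L), so W
n=5: →2(L), so W
n=6: →2(L), so W
n=7: →0(L), so W
n=8: →1(L), so W
n=9: →2(L), so W
n=10: →7(W), 6(W), 3(W) — all W, so L
n=11: →8(W), 7(W), 4(W) — all W, so L
n=12: →9(W), 8(W), 5(W) — all W, so L
n=13: →10(L), so W
n=14: →11(L), so W
n=15: →12(L), so W
n=16: →12(L), so W
n=17: →10(L), so W
n=18: →11(L), so W
n=19: →12(L), so W
n=20: →17(W), 16(W), 13(W) — all W, so L
n=21: →18(W), 17(W), 14(W) — all W, so L
n=22: →19(W), 18(W), 15(W) — all W, so L
n=23: →20(L), so W
n=24: →21(L), so W
n=25: →22(L), so W
n=26: →22(L), so W
n=27: →20(L), so W
n=28: →21(L), so W
n=29: →22(L), so W
n=30: →27(W), 26(W), 23(W) — all W, so L
n=31: →28(W), 27(W), 24(W) — all W, so L
n=32: →29(W), 28(W), 25(W) — all W, so L
n=33: →30(L), so W
n=34: →31(L), so W
n=35: →32(L), so W
n=36: →32(L), so W
n=37: →30(L), so W
n=38: →31(L), so W
n=39: →32(L), so W
n=40: →37(W), 36(W), 33(W) — all W, so L
n=41: →38(W), 37(W), 34(W) — all W, so L
n=42: →39(W), 38(W), 35(W) — all W, so L
L entries with 1 ≤ n ≤ 42 (n=0 is outside the asked range and is not counted): n = 1, 2, 10, 11, 12, 20, 21, 22, 30, 31, 32, 40, 41, 42; that makes 14.

14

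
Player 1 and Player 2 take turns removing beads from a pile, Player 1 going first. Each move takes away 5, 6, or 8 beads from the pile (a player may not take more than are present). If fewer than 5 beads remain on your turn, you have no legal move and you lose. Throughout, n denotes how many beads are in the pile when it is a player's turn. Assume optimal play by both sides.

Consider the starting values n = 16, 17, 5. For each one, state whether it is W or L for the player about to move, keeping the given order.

16: L, 17: L, 5: W

Classify positions by backward induction: terminal positions (no move available) are L. From any other position, the mover wins iff some move reaches an L.
n=0: no move → L
n=1: no move → L
n=2: no move → L
n=3: no move → L
n=4: no move → L
n=5: W (go to 0, an L position)
n=6: W (go to 1, an L position)
n=7: W (go to 2, an L position)
n=8: W (go to 3, an L position)
n=9: W (go to 4, an L position)
n=10: W (go to 4, an L position)
n=11: W (go to 3, an L position)
n=12: W (go to 4, an L position)
n=13: L (options 8(W), 7(W), 5(W) are all W)
n=14: L (options 9(W), 8(W), 6(W) are all W)
n=15: L (options 10(W), 9(W), 7(W) are all W)
n=16: L (options 11(W), 10(W), 8(W) are all W)
n=17: L (options 12(W), 11(W), 9(W) are all W)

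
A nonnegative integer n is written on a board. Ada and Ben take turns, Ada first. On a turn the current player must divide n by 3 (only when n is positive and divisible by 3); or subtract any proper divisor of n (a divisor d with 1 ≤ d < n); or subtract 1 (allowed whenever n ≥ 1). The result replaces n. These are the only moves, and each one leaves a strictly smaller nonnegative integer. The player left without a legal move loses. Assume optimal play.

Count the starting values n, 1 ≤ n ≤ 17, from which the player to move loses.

Positions with no move are L. A position that does have a move is losing for the player to move precisely when every available move leads to a winning position for the opponent. Fill in the labels:
n=0: no move → L
n=1: reaches L-position 0 → W
n=2: only reaches 1(W), which is W → L
n=3: reaches L-position 2 → W
n=4: reaches L-position 2 → W
n=5: only reaches 4(W), which is W → L
n=6: reaches L-position 2 → W
n=7: only reaches 6(W), which is W → L
n=8: reaches L-position 7 → W
n=9: only reaches 3(W), 6(W), 8(W), all W → L
n=10: reaches L-position 5 → W
n=11: only reaches 10(W), which is W → L
n=12: reaches L-position 9 → W
n=13: only reaches 12(W), which is W → L
n=14: reaches L-position 7 → W
n=15: reaches L-position 5 → W
n=16: only reaches 8(W), 12(W), 14(W), 15(W), all W → L
n=17: reaches L-position 16 → W
L entries with 1 ≤ n ≤ 17 (n=0 is outside the asked range and is not counted): n = 2, 5, 7, 9, 11, 13, 16; that makes 7.

7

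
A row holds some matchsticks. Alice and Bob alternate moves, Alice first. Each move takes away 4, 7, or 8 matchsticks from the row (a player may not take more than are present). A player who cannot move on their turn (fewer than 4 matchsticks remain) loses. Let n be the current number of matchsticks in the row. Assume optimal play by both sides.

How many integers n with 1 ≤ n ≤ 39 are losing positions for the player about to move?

15

Classify positions by backward induction: terminal positions (no move available) are L. From any other position, the mover wins iff some move reaches an L.
n=0: no move → L
n=1: no move → L
n=2: no move → L
n=3: no move → L
n=4: →0(L), so W
n=5: →1(L), so W
n=6: →2(L), so W
n=7: →3(L), so W
n=8: →1(L), so W
n=9: →2(L), so W
n=10: →3(L), so W
n=11: →3(L), so W
n=12: →8(W), 5(W), 4(W) — all W, so L
n=13: →9(W), 6(W), 5(W) — all W, so L
n=14: →10(W), 7(W), 6(W) — all W, so L
n=15: →11(W), 8(W), 7(W) — all W, so L
n=16: →12(L), so W
n=17: →13(L), so W
n=18: →14(L), so W
n=19: →15(L), so W
n=20: →13(L), so W
n=21: →14(L), so W
n=22: →15(L), so W
n=23: →15(L), so W
n=24: →20(W), 17(W), 16(W) — all W, so L
n=25: →21(W), 18(W), 17(W) — all W, so L
n=26: →22(W), 19(W), 18(W) — all W, so L
n=27: →23(W), 20(W), 19(W) — all W, so L
n=28: →24(L), so W
n=29: →25(L), so W
n=30: →26(L), so W
n=31: →27(L), so W
n=32: →25(L), so W
n=33: →26(L), so W
n=34: →27(L), so W
n=35: →27(L), so W
n=36: →32(W), 29(W), 28(W) — all W, so L
n=37: →33(W), 30(W), 29(W) — all W, so L
n=38: →34(W), 31(W), 30(W) — all W, so L
n=39: →35(W), 32(W), 31(W) — all W, so L
L entries with 1 ≤ n ≤ 39 (n=0 is outside the asked range and is not counted): n = 1, 2, 3, 12, 13, 14, 15, 24, 25, 26, 27, 36, 37, 38, 39; that makes 15.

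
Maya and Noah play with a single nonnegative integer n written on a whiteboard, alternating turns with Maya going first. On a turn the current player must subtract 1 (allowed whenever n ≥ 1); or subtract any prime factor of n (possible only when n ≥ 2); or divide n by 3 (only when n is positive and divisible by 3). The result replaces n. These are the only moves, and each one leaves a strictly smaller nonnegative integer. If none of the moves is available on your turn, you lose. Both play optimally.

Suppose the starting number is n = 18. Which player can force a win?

Label each position W (a win for the player to move) or L (a loss). A position with no legal move is L; any other position is W exactly when some move reaches an L, and L when every move reaches a W.
n=0: no move → L
n=1: →0(L), so W
n=2: →0(L), so W
n=3: →0(L), so W
n=4: →2(W), 3(W) — all W, so L
n=5: →0(L), so W
n=6: →4(L), so W
n=7: →0(L), so W
n=8: →6(W), 7(W) — all W, so L
n=9: →8(L), so W
n=10: →8(L), so W
n=11: →0(L), so W
n=12: →4(L), so W
n=13: →0(L), so W
n=14: →7(W), 12(W), 13(W) — all W, so L
n=15: →14(L), so W
n=16: →14(L), so W
n=17: →0(L), so W
n=18: →6(W), 15(W), 16(W), 17(W) — all W, so L
The starting position 18 is L: whatever Maya does, the opponent receives a W position.

Noah wins.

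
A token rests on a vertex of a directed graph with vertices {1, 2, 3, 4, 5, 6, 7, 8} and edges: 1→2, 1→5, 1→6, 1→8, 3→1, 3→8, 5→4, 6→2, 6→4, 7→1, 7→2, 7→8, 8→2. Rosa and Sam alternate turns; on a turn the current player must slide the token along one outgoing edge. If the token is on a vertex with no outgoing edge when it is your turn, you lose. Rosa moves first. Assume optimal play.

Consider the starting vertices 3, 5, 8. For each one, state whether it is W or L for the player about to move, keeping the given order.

Label each position W (a win for the player to move) or L (a loss). A position with no legal move is L; any other position is W exactly when some move reaches an L, and L when every move reaches a W.
Every edge goes from a vertex to one that appears earlier in the order 2, 4, 6, 8, 5, 1, 7, 3, so processing vertices in that order labels each vertex after all of its successors.
2: no outgoing edge → L
4: no outgoing edge → L
6: can move to 4, which is L ⇒ W
8: can move to 2, which is L ⇒ W
5: can move to 4, which is L ⇒ W
1: can move to 2, which is L ⇒ W
7: can move to 2, which is L ⇒ W
3: moves to 1(W), 8(W); every one is W ⇒ L

3: L, 5: W, 8: W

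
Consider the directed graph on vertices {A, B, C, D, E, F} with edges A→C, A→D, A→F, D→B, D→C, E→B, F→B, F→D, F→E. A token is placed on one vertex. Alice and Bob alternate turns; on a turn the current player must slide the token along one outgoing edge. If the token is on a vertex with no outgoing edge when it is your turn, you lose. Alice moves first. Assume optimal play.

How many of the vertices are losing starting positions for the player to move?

2

Use the standard recursion: the mover loses at a terminal position; elsewhere, the mover wins exactly when some move hands the opponent an L position.
Every edge goes from a vertex to one that appears earlier in the order B, C, D, E, F, A, so processing vertices in that order labels each vertex after all of its successors.
B: no outgoing edge → L
C: no outgoing edge → L
D: W (go to C, an L position)
E: W (go to B, an L position)
F: W (go to B, an L position)
A: W (go to C, an L position)
The L vertices are B, C; that is 2 in all.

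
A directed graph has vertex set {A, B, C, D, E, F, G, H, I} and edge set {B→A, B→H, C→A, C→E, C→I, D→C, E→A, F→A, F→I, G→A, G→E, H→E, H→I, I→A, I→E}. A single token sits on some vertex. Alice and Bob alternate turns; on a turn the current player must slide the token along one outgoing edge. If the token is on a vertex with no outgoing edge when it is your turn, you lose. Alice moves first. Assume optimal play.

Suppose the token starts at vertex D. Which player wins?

Bob wins.

Classify positions by backward induction: terminal positions (no move available) are L. From any other position, the mover wins iff some move reaches an L.
Every edge goes from a vertex to one that appears earlier in the order A, E, I, C, H, G, F, B, D, so processing vertices in that order labels each vertex after all of its successors.
A: no outgoing edge → L
E: →A(L), so W
I: →A(L), so W
C: →A(L), so W
H: →I(W), E(W) — all W, so L
G: →A(L), so W
F: →A(L), so W
B: →H(L), so W
D: →C(W) only, which is W, so L
The starting position D is L: whatever Alice does, the opponent receives a W position.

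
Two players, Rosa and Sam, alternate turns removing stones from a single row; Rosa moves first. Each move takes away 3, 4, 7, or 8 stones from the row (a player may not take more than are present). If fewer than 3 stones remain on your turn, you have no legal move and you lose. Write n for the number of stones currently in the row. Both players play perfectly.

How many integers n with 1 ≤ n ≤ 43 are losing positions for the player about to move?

Positions with no move are L. A position that does have a move is losing for the player to move precisely when every available move leads to a winning position for the opponent. Fill in the labels:
n=0: no move → L
n=1: no move → L
n=2: no move → L
n=3: reaches L-position 0 → W
n=4: reaches L-position 1 → W
n=5: reaches L-position 2 → W
n=6: reaches L-position 2 → W
n=7: reaches L-position 0 → W
n=8: reaches L-position 1 → W
n=9: reaches L-position 2 → W
n=10: reaches L-position 2 → W
n=11: only reaches 8(W), 7(W), 4(W), 3(W), all W → L
n=12: only reaches 9(W), 8(W), 5(W), 4(W), all W → L
n=13: only reaches 10(W), 9(W), 6(W), 5(W), all W → L
n=14: reaches L-position 11 → W
n=15: reaches L-position 12 → W
n=16: reaches L-position 13 → W
n=17: reaches L-position 13 → W
n=18: reaches L-position 11 → W
n=19: reaches L-position 12 → W
n=20: reaches L-position 13 → W
n=21: reaches L-position 13 → W
n=22: only reaches 19(W), 18(W), 15(W), 14(W), all W → L
n=23: only reaches 20(W), 19(W), 16(W), 15(W), all W → L
n=24: only reaches 21(W), 20(W), 17(W), 16(W), all W → L
n=25: reaches L-position 22 → W
n=26: reaches L-position 23 → W
n=27: reaches L-position 24 → W
n=28: reaches L-position 24 → W
n=29: reaches L-position 22 → W
n=30: reaches L-position 23 → W
n=31: reaches L-position 24 → W
n=32: reaches L-position 24 → W
n=33: only reaches 30(W), 29(W), 26(W), 25(W), all W → L
n=34: only reaches 31(W), 30(W), 27(W), 26(W), all W → L
n=35: only reaches 32(W), 31(W), 28(W), 27(W), all W → L
n=36: reaches L-position 33 → W
n=37: reaches L-position 34 → W
n=38: reaches L-position 35 → W
n=39: reaches L-position 35 → W
n=40: reaches L-position 33 → W
n=41: reaches L-position 34 → W
n=42: reaches L-position 35 → W
n=43: reaches L-position 35 → W
L entries with 1 ≤ n ≤ 43 (n=0 is outside the asked range and is not counted): n = 1, 2, 11, 12, 13, 22, 23, 24, 33, 34, 35; that makes 11.

11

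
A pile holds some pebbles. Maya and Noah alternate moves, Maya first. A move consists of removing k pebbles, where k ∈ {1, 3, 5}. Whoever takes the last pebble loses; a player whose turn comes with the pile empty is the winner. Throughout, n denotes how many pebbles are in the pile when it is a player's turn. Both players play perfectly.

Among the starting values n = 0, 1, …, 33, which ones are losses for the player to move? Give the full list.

1, 3, 5, 7, 9, 11, 13, 15, 17, 19, 21, 23, 25, 27, 29, 31, 33

Build the W/L table. Terminal = W. A non-terminal position is W if it has a move to some L; otherwise it is L.
n=0: no move; the opponent has just taken the last pebble and therefore loses → W
n=1: only reaches 0(W), which is W → L
n=2: reaches L-position 1 → W
n=3: only reaches 2(W), 0(W), all W → L
n=4: reaches L-position 3 → W
n=5: only reaches 4(W), 2(W), 0(W), all W → L
n=6: reaches L-position 5 → W
n=7: only reaches 6(W), 4(W), 2(W), all W → L
n=8: reaches L-position 7 → W
n=9: only reaches 8(W), 6(W), 4(W), all W → L
n=10: reaches L-position 9 → W
n=11: only reaches 10(W), 8(W), 6(W), all W → L
n=12: reaches L-position 11 → W
n=13: only reaches 12(W), 10(W), 8(W), all W → L
n=14: reaches L-position 13 → W
n=15: only reaches 14(W), 12(W), 10(W), all W → L
n=16: reaches L-position 15 → W
n=17: only reaches 16(W), 14(W), 12(W), all W → L
n=18: reaches L-position 17 → W
n=19: only reaches 18(W), 16(W), 14(W), all W → L
n=20: reaches L-position 19 → W
n=21: only reaches 20(W), 18(W), 16(W), all W → L
n=22: reaches L-position 21 → W
n=23: only reaches 22(W), 20(W), 18(W), all W → L
n=24: reaches L-position 23 → W
n=25: only reaches 24(W), 22(W), 20(W), all W → L
n=26: reaches L-position 25 → W
n=27: only reaches 26(W), 24(W), 22(W), all W → L
n=28: reaches L-position 27 → W
n=29: only reaches 28(W), 26(W), 24(W), all W → L
n=30: reaches L-position 29 → W
n=31: only reaches 30(W), 28(W), 26(W), all W → L
n=32: reaches L-position 31 → W
n=33: only reaches 32(W), 30(W), 28(W), all W → L
The losing starting values of n are exactly the entries labelled L in this table (17 of them).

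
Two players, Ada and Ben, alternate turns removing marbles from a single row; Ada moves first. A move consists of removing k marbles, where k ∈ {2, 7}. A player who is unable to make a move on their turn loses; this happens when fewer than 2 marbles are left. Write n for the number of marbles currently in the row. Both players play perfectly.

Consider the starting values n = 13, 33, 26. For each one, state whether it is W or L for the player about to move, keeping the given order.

Classify positions by backward induction: terminal positions (no move available) are L. From any other position, the mover wins iff some move reaches an L.
n=0: no move → L
n=1: no move → L
n=2: can move to 0, which is L ⇒ W
n=3: can move to 1, which is L ⇒ W
n=4: the only move is to 2(W), a W ⇒ L
n=5: the only move is to 3(W), a W ⇒ L
n=6: can move to 4, which is L ⇒ W
n=7: can move to 5, which is L ⇒ W
n=8: can move to 1, which is L ⇒ W
n=9: moves to 7(W), 2(W); every one is W ⇒ L
n=10: moves to 8(W), 3(W); every one is W ⇒ L
n=11: can move to 9, which is L ⇒ W
n=12: can move to 10, which is L ⇒ W
n=13: moves to 11(W), 6(W); every one is W ⇒ L
n=14: moves to 12(W), 7(W); every one is W ⇒ L
n=15: can move to 13, which is L ⇒ W
n=16: can move to 14, which is L ⇒ W
n=17: can move to 10, which is L ⇒ W
n=18: moves to 16(W), 11(W); every one is W ⇒ L
n=19: moves to 17(W), 12(W); every one is W ⇒ L
n=20: can move to 18, which is L ⇒ W
n=21: can move to 19, which is L ⇒ W
n=22: moves to 20(W), 15(W); every one is W ⇒ L
n=23: moves to 21(W), 16(W); every one is W ⇒ L
n=24: can move to 22, which is L ⇒ W
n=25: can move to 23, which is L ⇒ W
n=26: can move to 19, which is L ⇒ W
n=27: moves to 25(W), 20(W); every one is W ⇒ L
n=28: moves to 26(W), 21(W); every one is W ⇒ L
n=29: can move to 27, which is L ⇒ W
n=30: can move to 28, which is L ⇒ W
n=31: moves to 29(W), 24(W); every one is W ⇒ L
n=32: moves to 30(W), 25(W); every one is W ⇒ L
n=33: can move to 31, which is L ⇒ W

13: L, 33: W, 26: W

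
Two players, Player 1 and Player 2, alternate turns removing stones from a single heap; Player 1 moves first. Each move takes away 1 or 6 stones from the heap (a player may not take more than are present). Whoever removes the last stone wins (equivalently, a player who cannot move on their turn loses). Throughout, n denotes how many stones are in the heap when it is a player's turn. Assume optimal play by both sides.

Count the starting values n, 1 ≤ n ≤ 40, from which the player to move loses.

Classify positions by backward induction: terminal positions (no move available) are L. From any other position, the mover wins iff some move reaches an L.
n=0: no move → L
n=1: can move to 0, which is L ⇒ W
n=2: the only move is to 1(W), a W ⇒ L
n=3: can move to 2, which is L ⇒ W
n=4: the only move is to 3(W), a W ⇒ L
n=5: can move to 4, which is L ⇒ W
n=6: can move to 0, which is L ⇒ W
n=7: moves to 6(W), 1(W); every one is W ⇒ L
n=8: can move to 7, which is L ⇒ W
n=9: moves to 8(W), 3(W); every one is W ⇒ L
n=10: can move to 9, which is L ⇒ W
n=11: moves to 10(W), 5(W); every one is W ⇒ L
n=12: can move to 11, which is L ⇒ W
n=13: can move to 7, which is L ⇒ W
n=14: moves to 13(W), 8(W); every one is W ⇒ L
n=15: can move to 14, which is L ⇒ W
n=16: moves to 15(W), 10(W); every one is W ⇒ L
n=17: can move to 16, which is L ⇒ W
n=18: moves to 17(W), 12(W); every one is W ⇒ L
n=19: can move to 18, which is L ⇒ W
n=20: can move to 14, which is L ⇒ W
n=21: moves to 20(W), 15(W); every one is W ⇒ L
n=22: can move to 21, which is L ⇒ W
n=23: moves to 22(W), 17(W); every one is W ⇒ L
n=24: can move to 23, which is L ⇒ W
n=25: moves to 24(W), 19(W); every one is W ⇒ L
n=26: can move to 25, which is L ⇒ W
n=27: can move to 21, which is L ⇒ W
n=28: moves to 27(W), 22(W); every one is W ⇒ L
n=29: can move to 28, which is L ⇒ W
n=30: moves to 29(W), 24(W); every one is W ⇒ L
n=31: can move to 30, which is L ⇒ W
n=32: moves to 31(W), 26(W); every one is W ⇒ L
n=33: can move to 32, which is L ⇒ W
n=34: can move to 28, which is L ⇒ W
n=35: moves to 34(W), 29(W); every one is W ⇒ L
n=36: can move to 35, which is L ⇒ W
n=37: moves to 36(W), 31(W); every one is W ⇒ L
n=38: can move to 37, which is L ⇒ W
n=39: moves to 38(W), 33(W); every one is W ⇒ L
n=40: can move to 39, which is L ⇒ W
L entries with 1 ≤ n ≤ 40 (n=0 is outside the asked range and is not counted): n = 2, 4, 7, 9, 11, 14, 16, 18, 21, 23, 25, 28, 30, 32, 35, 37, 39; that makes 17.

17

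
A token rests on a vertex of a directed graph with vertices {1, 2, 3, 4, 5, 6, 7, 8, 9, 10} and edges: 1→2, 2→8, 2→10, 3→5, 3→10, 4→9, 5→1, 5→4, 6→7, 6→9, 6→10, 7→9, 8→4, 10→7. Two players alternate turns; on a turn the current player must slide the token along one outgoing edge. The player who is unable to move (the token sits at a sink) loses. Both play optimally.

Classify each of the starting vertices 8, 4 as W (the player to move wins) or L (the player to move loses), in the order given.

Use the standard recursion: the mover loses at a terminal position; elsewhere, the mover wins exactly when some move hands the opponent an L position.
Every edge goes from a vertex to one that appears earlier in the order 9, 4, 7, 10, 6, 8, 2, 1, 5, 3, so processing vertices in that order labels each vertex after all of its successors.
9: no outgoing edge → L
4: →9(L), so W
7: →9(L), so W
10: →7(W) only, which is W, so L
6: →10(L), so W
8: →4(W) only, which is W, so L
2: →8(L), so W
1: →2(W) only, which is W, so L
5: →1(L), so W
3: →10(L), so W

8: L, 4: W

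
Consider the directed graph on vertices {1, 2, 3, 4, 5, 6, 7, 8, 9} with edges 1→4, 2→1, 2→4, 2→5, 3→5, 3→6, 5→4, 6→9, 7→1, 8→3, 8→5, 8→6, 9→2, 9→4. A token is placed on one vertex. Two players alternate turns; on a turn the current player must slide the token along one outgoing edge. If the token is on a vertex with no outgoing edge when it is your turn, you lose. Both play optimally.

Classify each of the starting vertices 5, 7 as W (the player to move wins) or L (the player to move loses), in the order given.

Use the standard recursion: the mover loses at a terminal position; elsewhere, the mover wins exactly when some move hands the opponent an L position.
Every edge goes from a vertex to one that appears earlier in the order 4, 5, 1, 2, 9, 6, 3, 7, 8, so processing vertices in that order labels each vertex after all of its successors.
4: no outgoing edge → L
5: can move to 4, which is L ⇒ W
1: can move to 4, which is L ⇒ W
2: can move to 4, which is L ⇒ W
9: can move to 4, which is L ⇒ W
6: the only move is to 9(W), a W ⇒ L
3: can move to 6, which is L ⇒ W
7: the only move is to 1(W), a W ⇒ L
8: can move to 6, which is L ⇒ W

5: W, 7: L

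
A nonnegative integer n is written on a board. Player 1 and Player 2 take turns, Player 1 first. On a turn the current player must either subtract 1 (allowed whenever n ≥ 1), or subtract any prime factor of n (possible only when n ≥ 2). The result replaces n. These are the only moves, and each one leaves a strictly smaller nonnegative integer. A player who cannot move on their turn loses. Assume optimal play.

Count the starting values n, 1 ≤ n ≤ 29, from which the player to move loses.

7

Positions with no move are L. A position that does have a move is losing for the player to move precisely when every available move leads to a winning position for the opponent. Fill in the labels:
n=0: no move → L
n=1: reaches L-position 0 → W
n=2: reaches L-position 0 → W
n=3: reaches L-position 0 → W
n=4: only reaches 2(W), 3(W), all W → L
n=5: reaches L-position 0 → W
n=6: reaches L-position 4 → W
n=7: reaches L-position 0 → W
n=8: only reaches 6(W), 7(W), all W → L
n=9: reaches L-position 8 → W
n=10: reaches L-position 8 → W
n=11: reaches L-position 0 → W
n=12: only reaches 9(W), 10(W), 11(W), all W → L
n=13: reaches L-position 0 → W
n=14: reaches L-position 12 → W
n=15: reaches L-position 12 → W
n=16: only reaches 14(W), 15(W), all W → L
n=17: reaches L-position 0 → W
n=18: reaches L-position 16 → W
n=19: reaches L-position 0 → W
n=20: only reaches 15(W), 18(W), 19(W), all W → L
n=21: reaches L-position 20 → W
n=22: reaches L-position 20 → W
n=23: reaches L-position 0 → W
n=24: only reaches 21(W), 22(W), 23(W), all W → L
n=25: reaches L-position 20 → W
n=26: reaches L-position 24 → W
n=27: reaches L-position 24 → W
n=28: only reaches 21(W), 26(W), 27(W), all W → L
n=29: reaches L-position 0 → W
L entries with 1 ≤ n ≤ 29 (n=0 is outside the asked range and is not counted): n = 4, 8, 12, 16, 20, 24, 28; that makes 7.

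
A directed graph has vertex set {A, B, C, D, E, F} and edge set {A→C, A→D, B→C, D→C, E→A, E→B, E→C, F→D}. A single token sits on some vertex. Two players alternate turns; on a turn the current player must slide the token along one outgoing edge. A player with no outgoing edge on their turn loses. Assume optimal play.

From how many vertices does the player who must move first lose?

2

Build the W/L table. Terminal = L. A non-terminal position is W if it has a move to some L; otherwise it is L.
Every edge goes from a vertex to one that appears earlier in the order C, D, B, A, E, F, so processing vertices in that order labels each vertex after all of its successors.
C: no outgoing edge → L
D: reaches L-position C → W
B: reaches L-position C → W
A: reaches L-position C → W
E: reaches L-position C → W
F: only reaches D(W), which is W → L
The L vertices are C, F; that is 2 in all.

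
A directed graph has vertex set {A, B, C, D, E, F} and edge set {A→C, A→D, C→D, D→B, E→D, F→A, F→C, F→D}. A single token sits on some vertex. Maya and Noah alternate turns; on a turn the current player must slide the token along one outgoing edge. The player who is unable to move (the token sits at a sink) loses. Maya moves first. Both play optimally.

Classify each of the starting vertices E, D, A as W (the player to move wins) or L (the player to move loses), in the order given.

Use the standard recursion: the mover loses at a terminal position; elsewhere, the mover wins exactly when some move hands the opponent an L position.
Every edge goes from a vertex to one that appears earlier in the order B, D, C, A, F, E, so processing vertices in that order labels each vertex after all of its successors.
B: no outgoing edge → L
D: →B(L), so W
C: →D(W) only, which is W, so L
A: →C(L), so W
F: →C(L), so W
E: →D(W) only, which is W, so L

E: L, D: W, A: W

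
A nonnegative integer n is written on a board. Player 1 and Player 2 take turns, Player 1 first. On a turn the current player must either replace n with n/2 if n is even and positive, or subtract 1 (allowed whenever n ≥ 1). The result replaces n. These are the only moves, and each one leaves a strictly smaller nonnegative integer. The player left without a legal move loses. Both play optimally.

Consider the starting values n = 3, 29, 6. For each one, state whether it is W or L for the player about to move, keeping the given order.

3: W, 29: L, 6: W

Positions with no move are L. A position that does have a move is losing for the player to move precisely when every available move leads to a winning position for the opponent. Fill in the labels:
n=0: no move → L
n=1: →0(L), so W
n=2: →1(W) only, which is W, so L
n=3: →2(L), so W
n=4: →2(L), so W
n=5: →4(W) only, which is W, so L
n=6: →5(L), so W
n=7: →6(W) only, which is W, so L
n=8: →7(L), so W
n=9: →8(W) only, which is W, so L
n=10: →5(L), so W
n=11: →10(W) only, which is W, so L
n=12: →11(L), so W
n=13: →12(W) only, which is W, so L
n=14: →7(L), so W
n=15: →14(W) only, which is W, so L
n=16: →15(L), so W
n=17: →16(W) only, which is W, so L
n=18: →9(L), so W
n=19: →18(W) only, which is W, so L
n=20: →19(L), so W
n=21: →20(W) only, which is W, so L
n=22: →11(L), so W
n=23: →22(W) only, which is W, so L
n=24: →23(L), so W
n=25: →24(W) only, which is W, so L
n=26: →13(L), so W
n=27: →26(W) only, which is W, so L
n=28: →27(L), so W
n=29: →28(W) only, which is W, so L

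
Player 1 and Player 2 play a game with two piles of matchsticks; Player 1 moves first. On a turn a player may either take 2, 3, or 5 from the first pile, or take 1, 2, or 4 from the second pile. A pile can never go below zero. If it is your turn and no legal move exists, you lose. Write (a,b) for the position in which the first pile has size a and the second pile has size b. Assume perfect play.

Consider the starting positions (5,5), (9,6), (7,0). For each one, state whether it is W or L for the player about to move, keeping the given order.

(5,5): L, (9,6): W, (7,0): L

Classify positions by backward induction: terminal positions (no move available) are L. From any other position, the mover wins iff some move reaches an L.
No move ever increases a pile, so every position that can arise here has a ≤ 9 and b ≤ 6; it is enough to label the cells with 0 ≤ a ≤ 9 and 0 ≤ b ≤ 6.
Every move lowers a or b (never raises either), so fill the grid row by row in increasing a, and left to right within a row: each cell's successors are then already labelled.
      b=0  b=1  b=2  b=3  b=4  b=5  b=6
a=0:    L    W    W    L    W    W    L
a=1:    L    W    W    L    W    W    L
a=2:    W    L    W    W    L    W    W
a=3:    W    L    W    W    L    W    W
a=4:    W    W    L    W    W    L    W
a=5:    W    W    L    W    W    L    W
a=6:    W    W    W    W    W    W    W
a=7:    L    W    W    L    W    W    L
a=8:    L    W    W    L    W    W    L
a=9:    W    L    W    W    L    W    W
Cells with no legal move (terminal, hence L): (0,0), (1,0).
The remaining L cells, each justified by listing all of its moves:
(0,3): L (options (0,2)(W), (0,1)(W) are all W)
(0,6): L (options (0,5)(W), (0,4)(W), (0,2)(W) are all W)
(1,3): L (options (1,2)(W), (1,1)(W) are all W)
(1,6): L (options (1,5)(W), (1,4)(W), (1,2)(W) are all W)
(2,1): L (options (0,1)(W), (2,0)(W) are all W)
(2,4): L (options (0,4)(W), (2,3)(W), (2,2)(W), (2,0)(W) are all W)
(3,1): L (options (1,1)(W), (0,1)(W), (3,0)(W) are all W)
(3,4): L (options (1,4)(W), (0,4)(W), (3,3)(W), (3,2)(W), (3,0)(W) are all W)
(4,2): L (options (2,2)(W), (1,2)(W), (4,1)(W), (4,0)(W) are all W)
(4,5): L (options (2,5)(W), (1,5)(W), (4,4)(W), (4,3)(W), (4,1)(W) are all W)
(5,2): L (options (3,2)(W), (2,2)(W), (0,2)(W), (5,1)(W), (5,0)(W) are all W)
(5,5): L (options (3,5)(W), (2,5)(W), (0,5)(W), (5,4)(W), (5,3)(W), (5,1)(W) are all W)
(7,0): L (options (5,0)(W), (4,0)(W), (2,0)(W) are all W)
(7,3): L (options (5,3)(W), (4,3)(W), (2,3)(W), (7,2)(W), (7,1)(W) are all W)
(7,6): L (options (5,6)(W), (4,6)(W), (2,6)(W), (7,5)(W), (7,4)(W), (7,2)(W) are all W)
(8,0): L (options (6,0)(W), (5,0)(W), (3,0)(W) are all W)
(8,3): L (options (6,3)(W), (5,3)(W), (3,3)(W), (8,2)(W), (8,1)(W) are all W)
(8,6): L (options (6,6)(W), (5,6)(W), (3,6)(W), (8,5)(W), (8,4)(W), (8,2)(W) are all W)
(9,1): L (options (7,1)(W), (6,1)(W), (4,1)(W), (9,0)(W) are all W)
(9,4): L (options (7,4)(W), (6,4)(W), (4,4)(W), (9,3)(W), (9,2)(W), (9,0)(W) are all W)
Every other cell has at least one move into one of the L cells above, so it is W.
(5,5): one of the L cells justified above, so L
(9,6): the move to (7,6) reaches an L cell, so W
(7,0): one of the L cells justified above, so L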